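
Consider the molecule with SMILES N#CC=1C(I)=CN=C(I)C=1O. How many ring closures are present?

In SMILES, each pair of matching ring-closure digits denotes one ring-closing bond; the number of such bonds equals the number of independent rings.
Ring-closure bonds here: 1.

1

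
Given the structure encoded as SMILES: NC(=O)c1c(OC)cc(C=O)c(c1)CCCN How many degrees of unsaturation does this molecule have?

6

Molecular formula: C12H16N2O3.
DoU = (2C + 2 + N − H − X) / 2, where X is the halogen count and O/S are ignored.
    = (2·12 + 2 + 2 − 16 − 0) / 2 = 12 / 2 = 6.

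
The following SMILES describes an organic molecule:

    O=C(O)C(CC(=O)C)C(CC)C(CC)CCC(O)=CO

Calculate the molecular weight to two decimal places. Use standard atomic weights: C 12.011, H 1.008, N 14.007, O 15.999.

286.37 g/mol

First, the molecular formula is C15H26O5 (counting implicit H from valence).
  C: 15 × 12.011 = 180.165
  H: 26 × 1.008 = 26.208
  O: 5 × 15.999 = 79.995
Sum: 15×12.011 + 26×1.008 + 5×15.999 = 286.368 → 286.37 g/mol.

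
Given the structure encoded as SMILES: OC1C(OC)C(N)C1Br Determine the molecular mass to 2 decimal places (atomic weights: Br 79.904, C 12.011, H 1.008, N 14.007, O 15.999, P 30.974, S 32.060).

First, the molecular formula is C5H10BrNO2 (counting implicit H from valence).
  Br: 1 × 79.904 = 79.904
  C: 5 × 12.011 = 60.055
  H: 10 × 1.008 = 10.080
  N: 1 × 14.007 = 14.007
  O: 2 × 15.999 = 31.998
Sum: 1×79.904 + 5×12.011 + 10×1.008 + 1×14.007 + 2×15.999 = 196.044 → 196.04 g/mol.

196.04 g/mol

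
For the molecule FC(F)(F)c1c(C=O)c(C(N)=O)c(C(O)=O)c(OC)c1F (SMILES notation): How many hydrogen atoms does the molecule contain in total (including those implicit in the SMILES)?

Walk through each heavy atom and fill implicit hydrogens from standard valence (C 4, N 3, O 2, S 2, halogen 1); for lowercase aromatic atoms, an aromatic c carries 1 H when it has two neighbours and 0 H with three, and aromatic n carries 0 H:
  atom 1: F (halogen, monovalent) → 0 H
  atom 2: C, bond orders sum to 4 (valence 4) → 0 H
  atom 3: F (halogen, monovalent) → 0 H
  atom 4: F (halogen, monovalent) → 0 H
  atom 5: aromatic c, 3 neighbours → 0 H
  atom 6: aromatic c, 3 neighbours → 0 H
  atom 7: C, bond orders sum to 3 (valence 4) → 1 H
  atom 8: O, bond orders sum to 2 (valence 2) → 0 H
  atom 9: aromatic c, 3 neighbours → 0 H
  atom 10: C, bond orders sum to 4 (valence 4) → 0 H
  atom 11: N, bond orders sum to 1 (valence 3) → 2 H
  atom 12: O, bond orders sum to 2 (valence 2) → 0 H
  atom 13: aromatic c, 3 neighbours → 0 H
  atom 14: C, bond orders sum to 4 (valence 4) → 0 H
  atom 15: O, bond orders sum to 1 (valence 2) → 1 H
  atom 16: O, bond orders sum to 2 (valence 2) → 0 H
  atom 17: aromatic c, 3 neighbours → 0 H
  atom 18: O, bond orders sum to 2 (valence 2) → 0 H
  atom 19: C, bond orders sum to 1 (valence 4) → 3 H
  atom 20: aromatic c, 3 neighbours → 0 H
  atom 21: F (halogen, monovalent) → 0 H
Total hydrogens: 7.

7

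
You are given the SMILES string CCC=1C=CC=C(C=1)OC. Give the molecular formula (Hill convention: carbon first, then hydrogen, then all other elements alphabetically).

C9H12O

Walk through each heavy atom and fill implicit hydrogens from standard valence (C 4, N 3, O 2, S 2, halogen 1):
  atom 1: C, bond orders sum to 1 (valence 4) → 3 H
  atom 2: C, bond orders sum to 2 (valence 4) → 2 H
  atom 3: C, bond orders sum to 4 (valence 4) → 0 H
  atom 4: C, bond orders sum to 3 (valence 4) → 1 H
  atom 5: C, bond orders sum to 3 (valence 4) → 1 H
  atom 6: C, bond orders sum to 3 (valence 4) → 1 H
  atom 7: C, bond orders sum to 4 (valence 4) → 0 H
  atom 8: C, bond orders sum to 3 (valence 4) → 1 H
  atom 9: O, bond orders sum to 2 (valence 2) → 0 H
  atom 10: C, bond orders sum to 1 (valence 4) → 3 H
Totals → C:9, H:12, O:1.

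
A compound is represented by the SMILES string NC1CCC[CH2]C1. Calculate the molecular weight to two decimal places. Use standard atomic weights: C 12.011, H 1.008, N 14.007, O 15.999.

99.18 g/mol

First, the molecular formula is C6H13N (counting implicit H from valence).
  C: 6 × 12.011 = 72.066
  H: 13 × 1.008 = 13.104
  N: 1 × 14.007 = 14.007
Sum: 6×12.011 + 13×1.008 + 1×14.007 = 99.177 → 99.18 g/mol.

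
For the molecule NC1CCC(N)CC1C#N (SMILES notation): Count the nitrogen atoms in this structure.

Scan the SMILES for N atoms (remember two-letter symbols like Cl and Br are single atoms).
Nitrogen count: 3.

3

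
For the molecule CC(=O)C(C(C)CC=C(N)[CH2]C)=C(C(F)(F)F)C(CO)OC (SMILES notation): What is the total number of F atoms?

Scan the SMILES for F atoms (remember two-letter symbols like Cl and Br are single atoms).
Fluorine count: 3.

3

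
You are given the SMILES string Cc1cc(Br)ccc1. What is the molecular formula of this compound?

Walk through each heavy atom and fill implicit hydrogens from standard valence (C 4, N 3, O 2, S 2, halogen 1); for lowercase aromatic atoms, an aromatic c carries 1 H when it has two neighbours and 0 H with three, and aromatic n carries 0 H:
  atom 1: C, bond orders sum to 1 (valence 4) → 3 H
  atom 2: aromatic c, 3 neighbours → 0 H
  atom 3: aromatic c, 2 neighbours → 1 H
  atom 4: aromatic c, 3 neighbours → 0 H
  atom 5: Br (halogen, monovalent) → 0 H
  atom 6: aromatic c, 2 neighbours → 1 H
  atom 7: aromatic c, 2 neighbours → 1 H
  atom 8: aromatic c, 2 neighbours → 1 H
Totals → C:7, H:7, Br:1.

C7H7Br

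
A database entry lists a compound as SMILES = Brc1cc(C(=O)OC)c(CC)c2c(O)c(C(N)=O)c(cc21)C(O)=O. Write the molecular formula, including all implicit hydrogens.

Walk through each heavy atom and fill implicit hydrogens from standard valence (C 4, N 3, O 2, S 2, halogen 1); for lowercase aromatic atoms, an aromatic c carries 1 H when it has two neighbours and 0 H with three, and aromatic n carries 0 H:
  atom 1: Br (halogen, monovalent) → 0 H
  atom 2: aromatic c, 3 neighbours → 0 H
  atom 3: aromatic c, 2 neighbours → 1 H
  atom 4: aromatic c, 3 neighbours → 0 H
  atom 5: C, bond orders sum to 4 (valence 4) → 0 H
  atom 6: O, bond orders sum to 2 (valence 2) → 0 H
  atom 7: O, bond orders sum to 2 (valence 2) → 0 H
  atom 8: C, bond orders sum to 1 (valence 4) → 3 H
  atom 9: aromatic c, 3 neighbours → 0 H
  atom 10: C, bond orders sum to 2 (valence 4) → 2 H
  atom 11: C, bond orders sum to 1 (valence 4) → 3 H
  atom 12: aromatic c, 3 neighbours → 0 H
  atom 13: aromatic c, 3 neighbours → 0 H
  atom 14: O, bond orders sum to 1 (valence 2) → 1 H
  atom 15: aromatic c, 3 neighbours → 0 H
  atom 16: C, bond orders sum to 4 (valence 4) → 0 H
  atom 17: N, bond orders sum to 1 (valence 3) → 2 H
  atom 18: O, bond orders sum to 2 (valence 2) → 0 H
  atom 19: aromatic c, 3 neighbours → 0 H
  atom 20: aromatic c, 2 neighbours → 1 H
  atom 21: aromatic c, 3 neighbours → 0 H
  atom 22: C, bond orders sum to 4 (valence 4) → 0 H
  atom 23: O, bond orders sum to 1 (valence 2) → 1 H
  atom 24: O, bond orders sum to 2 (valence 2) → 0 H
Totals → C:16, H:14, Br:1, N:1, O:6.

C16H14BrNO6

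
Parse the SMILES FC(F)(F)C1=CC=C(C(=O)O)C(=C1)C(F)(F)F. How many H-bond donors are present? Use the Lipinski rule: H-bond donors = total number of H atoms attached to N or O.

1

Donors: find every N or O and count the H atoms it carries.
  atom 10 (O): bond orders sum to 2 → 0 H
  atom 11 (O): bond orders sum to 1 → 1 H
Lipinski HBD = 1.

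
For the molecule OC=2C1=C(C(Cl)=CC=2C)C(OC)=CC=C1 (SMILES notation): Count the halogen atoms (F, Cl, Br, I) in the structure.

Halogen atoms appear at heavy-atom position 6 (1×Cl).
Other groups present: 1 ether, 1 hydroxyl.
Halogen count: 1.

1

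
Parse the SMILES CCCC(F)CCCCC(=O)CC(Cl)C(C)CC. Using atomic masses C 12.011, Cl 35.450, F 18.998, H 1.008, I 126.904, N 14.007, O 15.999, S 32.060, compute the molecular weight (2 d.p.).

278.84 g/mol

First, the molecular formula is C15H28ClFO (counting implicit H from valence).
  C: 15 × 12.011 = 180.165
  Cl: 1 × 35.450 = 35.450
  F: 1 × 18.998 = 18.998
  H: 28 × 1.008 = 28.224
  O: 1 × 15.999 = 15.999
Sum: 15×12.011 + 1×35.450 + 1×18.998 + 28×1.008 + 1×15.999 = 278.836 → 278.84 g/mol.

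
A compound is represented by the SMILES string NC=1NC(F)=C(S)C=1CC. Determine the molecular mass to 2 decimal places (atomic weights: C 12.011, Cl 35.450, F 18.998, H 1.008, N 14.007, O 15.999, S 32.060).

160.21 g/mol

First, the molecular formula is C6H9FN2S (counting implicit H from valence).
  C: 6 × 12.011 = 72.066
  F: 1 × 18.998 = 18.998
  H: 9 × 1.008 = 9.072
  N: 2 × 14.007 = 28.014
  S: 1 × 32.060 = 32.060
Sum: 6×12.011 + 1×18.998 + 9×1.008 + 2×14.007 + 1×32.060 = 160.210 → 160.21 g/mol.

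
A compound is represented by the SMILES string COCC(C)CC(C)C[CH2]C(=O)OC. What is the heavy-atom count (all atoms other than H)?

14

Every atom symbol written in the SMILES (organic subset) is one heavy atom; implicit H are not written.
Heavy atoms by element → C:11, O:3.
Total: 14.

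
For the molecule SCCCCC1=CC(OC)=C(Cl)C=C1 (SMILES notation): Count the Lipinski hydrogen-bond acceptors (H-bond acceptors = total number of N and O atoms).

1

N atoms: 0; O atoms: 1.
Lipinski HBA = 0 + 1 = 1.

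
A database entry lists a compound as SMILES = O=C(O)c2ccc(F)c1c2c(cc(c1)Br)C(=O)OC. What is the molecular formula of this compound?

Walk through each heavy atom and fill implicit hydrogens from standard valence (C 4, N 3, O 2, S 2, halogen 1); for lowercase aromatic atoms, an aromatic c carries 1 H when it has two neighbours and 0 H with three, and aromatic n carries 0 H:
  atom 1: O, bond orders sum to 2 (valence 2) → 0 H
  atom 2: C, bond orders sum to 4 (valence 4) → 0 H
  atom 3: O, bond orders sum to 1 (valence 2) → 1 H
  atom 4: aromatic c, 3 neighbours → 0 H
  atom 5: aromatic c, 2 neighbours → 1 H
  atom 6: aromatic c, 2 neighbours → 1 H
  atom 7: aromatic c, 3 neighbours → 0 H
  atom 8: F (halogen, monovalent) → 0 H
  atom 9: aromatic c, 3 neighbours → 0 H
  atom 10: aromatic c, 3 neighbours → 0 H
  atom 11: aromatic c, 3 neighbours → 0 H
  atom 12: aromatic c, 2 neighbours → 1 H
  atom 13: aromatic c, 3 neighbours → 0 H
  atom 14: aromatic c, 2 neighbours → 1 H
  atom 15: Br (halogen, monovalent) → 0 H
  atom 16: C, bond orders sum to 4 (valence 4) → 0 H
  atom 17: O, bond orders sum to 2 (valence 2) → 0 H
  atom 18: O, bond orders sum to 2 (valence 2) → 0 H
  atom 19: C, bond orders sum to 1 (valence 4) → 3 H
Totals → C:13, H:8, Br:1, F:1, O:4.

C13H8BrFO4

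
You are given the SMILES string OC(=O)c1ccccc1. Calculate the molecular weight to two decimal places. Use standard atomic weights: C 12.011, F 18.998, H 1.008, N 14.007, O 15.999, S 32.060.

122.12 g/mol

First, the molecular formula is C7H6O2 (counting implicit H from valence).
  C: 7 × 12.011 = 84.077
  H: 6 × 1.008 = 6.048
  O: 2 × 15.999 = 31.998
Sum: 7×12.011 + 6×1.008 + 2×15.999 = 122.123 → 122.12 g/mol.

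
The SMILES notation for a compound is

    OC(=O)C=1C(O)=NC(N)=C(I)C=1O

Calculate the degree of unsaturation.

Degree of unsaturation = (number of rings) + (number of π bonds).
Ring closures in the SMILES: 1.
π bonds: 4 double bonds (each 1 DoU) → 4 DoU from unsaturation.
Total DoU = 1 + 4 = 5.

5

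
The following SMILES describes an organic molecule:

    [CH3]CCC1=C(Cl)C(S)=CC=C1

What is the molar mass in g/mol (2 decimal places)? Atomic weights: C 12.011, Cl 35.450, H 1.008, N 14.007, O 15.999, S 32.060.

186.70 g/mol

First, the molecular formula is C9H11ClS (counting implicit H from valence).
  C: 9 × 12.011 = 108.099
  Cl: 1 × 35.450 = 35.450
  H: 11 × 1.008 = 11.088
  S: 1 × 32.060 = 32.060
Sum: 9×12.011 + 1×35.450 + 11×1.008 + 1×32.060 = 186.697 → 186.70 g/mol.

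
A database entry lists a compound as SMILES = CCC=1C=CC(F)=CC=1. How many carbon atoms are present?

Count every carbon token in the SMILES (each C, including those in ring-closure positions and inside branches).
Carbon count: 8.

8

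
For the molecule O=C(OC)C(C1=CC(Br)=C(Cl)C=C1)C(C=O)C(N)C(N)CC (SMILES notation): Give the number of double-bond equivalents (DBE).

6

Degree of unsaturation = (number of rings) + (number of π bonds).
Ring closures in the SMILES: 1.
π bonds: 5 double bonds (each 1 DoU) → 5 DoU from unsaturation.
Total DoU = 1 + 5 = 6.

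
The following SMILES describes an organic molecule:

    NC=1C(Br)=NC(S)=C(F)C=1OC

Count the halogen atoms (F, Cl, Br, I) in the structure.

Halogen atoms appear at heavy-atom positions 4, 9 (1×Br, 1×F).
Other groups present: 1 ether, 1 primary amine, 1 thiol.
Halogen count: 2.

2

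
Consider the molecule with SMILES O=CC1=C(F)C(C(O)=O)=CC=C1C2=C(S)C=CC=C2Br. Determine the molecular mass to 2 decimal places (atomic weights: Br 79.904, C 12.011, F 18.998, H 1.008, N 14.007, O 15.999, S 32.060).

355.18 g/mol

First, the molecular formula is C14H8BrFO3S (counting implicit H from valence).
  Br: 1 × 79.904 = 79.904
  C: 14 × 12.011 = 168.154
  F: 1 × 18.998 = 18.998
  H: 8 × 1.008 = 8.064
  O: 3 × 15.999 = 47.997
  S: 1 × 32.060 = 32.060
Sum: 1×79.904 + 14×12.011 + 1×18.998 + 8×1.008 + 3×15.999 + 1×32.060 = 355.177 → 355.18 g/mol.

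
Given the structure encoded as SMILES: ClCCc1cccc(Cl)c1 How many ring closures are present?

In SMILES, each pair of matching ring-closure digits denotes one ring-closing bond; the number of such bonds equals the number of independent rings.
Ring-closure bonds here: 1.

1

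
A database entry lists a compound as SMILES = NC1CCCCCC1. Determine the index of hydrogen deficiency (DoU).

Degree of unsaturation = (number of rings) + (number of π bonds).
Ring closures in the SMILES: 1.
π bonds: none → 0 DoU from unsaturation.
Total DoU = 1 + 0 = 1.

1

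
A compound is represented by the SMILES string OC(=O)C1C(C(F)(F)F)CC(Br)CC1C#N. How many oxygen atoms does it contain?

2

Scan the SMILES for O atoms (remember two-letter symbols like Cl and Br are single atoms).
Oxygen count: 2.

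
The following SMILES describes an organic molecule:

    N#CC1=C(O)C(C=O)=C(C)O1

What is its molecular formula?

Walk through each heavy atom and fill implicit hydrogens from standard valence (C 4, N 3, O 2, S 2, halogen 1):
  atom 1: N, bond orders sum to 3 (valence 3) → 0 H
  atom 2: C, bond orders sum to 4 (valence 4) → 0 H
  atom 3: C, bond orders sum to 4 (valence 4) → 0 H
  atom 4: C, bond orders sum to 4 (valence 4) → 0 H
  atom 5: O, bond orders sum to 1 (valence 2) → 1 H
  atom 6: C, bond orders sum to 4 (valence 4) → 0 H
  atom 7: C, bond orders sum to 3 (valence 4) → 1 H
  atom 8: O, bond orders sum to 2 (valence 2) → 0 H
  atom 9: C, bond orders sum to 4 (valence 4) → 0 H
  atom 10: C, bond orders sum to 1 (valence 4) → 3 H
  atom 11: O, bond orders sum to 2 (valence 2) → 0 H
Totals → C:7, H:5, N:1, O:3.
In Hill order: C7H5NO3.

C7H5NO3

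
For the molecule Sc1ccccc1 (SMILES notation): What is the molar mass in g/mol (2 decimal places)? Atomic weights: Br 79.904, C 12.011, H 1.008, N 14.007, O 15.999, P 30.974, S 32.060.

110.17 g/mol

First, the molecular formula is C6H6S (counting implicit H from valence).
  C: 6 × 12.011 = 72.066
  H: 6 × 1.008 = 6.048
  S: 1 × 32.060 = 32.060
Sum: 6×12.011 + 6×1.008 + 1×32.060 = 110.174 → 110.17 g/mol.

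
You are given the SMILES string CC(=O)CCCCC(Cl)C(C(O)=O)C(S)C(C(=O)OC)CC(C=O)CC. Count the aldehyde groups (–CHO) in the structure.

The aldehyde motif appears at heavy-atom position 23 in the SMILES.
Other groups present: 1 carboxylic acid, 1 ester, 1 ketone, 1 thiol.
Aldehyde count: 1.

1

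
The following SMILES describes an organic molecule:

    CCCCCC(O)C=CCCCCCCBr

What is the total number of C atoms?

14

Count every carbon token in the SMILES (each C, including those in ring-closure positions and inside branches).
Carbon count: 14.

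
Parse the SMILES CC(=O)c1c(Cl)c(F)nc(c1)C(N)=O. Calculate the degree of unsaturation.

6

Molecular formula: C8H6ClFN2O2.
DoU = (2C + 2 + N − H − X) / 2, where X is the halogen count and O/S are ignored.
    = (2·8 + 2 + 2 − 6 − 2) / 2 = 12 / 2 = 6.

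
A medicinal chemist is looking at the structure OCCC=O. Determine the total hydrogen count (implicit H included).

Walk through each heavy atom and fill implicit hydrogens from standard valence (C 4, N 3, O 2, S 2, halogen 1):
  atom 1: O, bond orders sum to 1 (valence 2) → 1 H
  atom 2: C, bond orders sum to 2 (valence 4) → 2 H
  atom 3: C, bond orders sum to 2 (valence 4) → 2 H
  atom 4: C, bond orders sum to 3 (valence 4) → 1 H
  atom 5: O, bond orders sum to 2 (valence 2) → 0 H
Total hydrogens: 6.

6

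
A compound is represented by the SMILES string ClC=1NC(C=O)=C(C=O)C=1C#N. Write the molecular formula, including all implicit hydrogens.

C7H3ClN2O2

Walk through each heavy atom and fill implicit hydrogens from standard valence (C 4, N 3, O 2, S 2, halogen 1):
  atom 1: Cl (halogen, monovalent) → 0 H
  atom 2: C, bond orders sum to 4 (valence 4) → 0 H
  atom 3: N, bond orders sum to 2 (valence 3) → 1 H
  atom 4: C, bond orders sum to 4 (valence 4) → 0 H
  atom 5: C, bond orders sum to 3 (valence 4) → 1 H
  atom 6: O, bond orders sum to 2 (valence 2) → 0 H
  atom 7: C, bond orders sum to 4 (valence 4) → 0 H
  atom 8: C, bond orders sum to 3 (valence 4) → 1 H
  atom 9: O, bond orders sum to 2 (valence 2) → 0 H
  atom 10: C, bond orders sum to 4 (valence 4) → 0 H
  atom 11: C, bond orders sum to 4 (valence 4) → 0 H
  atom 12: N, bond orders sum to 3 (valence 3) → 0 H
Totals → C:7, H:3, Cl:1, N:2, O:2.
In Hill order: C7H3ClN2O2.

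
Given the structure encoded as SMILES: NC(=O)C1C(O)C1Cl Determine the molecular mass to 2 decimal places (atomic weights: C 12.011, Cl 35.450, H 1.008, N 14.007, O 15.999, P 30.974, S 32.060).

First, the molecular formula is C4H6ClNO2 (counting implicit H from valence).
  C: 4 × 12.011 = 48.044
  Cl: 1 × 35.450 = 35.450
  H: 6 × 1.008 = 6.048
  N: 1 × 14.007 = 14.007
  O: 2 × 15.999 = 31.998
Sum: 4×12.011 + 1×35.450 + 6×1.008 + 1×14.007 + 2×15.999 = 135.547 → 135.55 g/mol.

135.55 g/mol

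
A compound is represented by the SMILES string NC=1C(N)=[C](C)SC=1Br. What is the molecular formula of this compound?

Walk through each heavy atom and fill implicit hydrogens from standard valence (C 4, N 3, O 2, S 2, halogen 1):
  atom 1: N, bond orders sum to 1 (valence 3) → 2 H
  atom 2: C, bond orders sum to 4 (valence 4) → 0 H
  atom 3: C, bond orders sum to 4 (valence 4) → 0 H
  atom 4: N, bond orders sum to 1 (valence 3) → 2 H
  atom 5: C with explicit H count 0
  atom 6: C, bond orders sum to 1 (valence 4) → 3 H
  atom 7: S, bond orders sum to 2 (valence 2) → 0 H
  atom 8: C, bond orders sum to 4 (valence 4) → 0 H
  atom 9: Br (halogen, monovalent) → 0 H
Totals → C:5, H:7, Br:1, N:2, S:1.

C5H7BrN2S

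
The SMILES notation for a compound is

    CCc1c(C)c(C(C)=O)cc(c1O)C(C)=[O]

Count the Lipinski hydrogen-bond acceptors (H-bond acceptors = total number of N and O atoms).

3

N atoms: 0; O atoms: 3.
Lipinski HBA = 0 + 3 = 3.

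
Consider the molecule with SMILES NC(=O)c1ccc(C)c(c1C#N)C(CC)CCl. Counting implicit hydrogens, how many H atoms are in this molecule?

Walk through each heavy atom and fill implicit hydrogens from standard valence (C 4, N 3, O 2, S 2, halogen 1); for lowercase aromatic atoms, an aromatic c carries 1 H when it has two neighbours and 0 H with three, and aromatic n carries 0 H:
  atom 1: N, bond orders sum to 1 (valence 3) → 2 H
  atom 2: C, bond orders sum to 4 (valence 4) → 0 H
  atom 3: O, bond orders sum to 2 (valence 2) → 0 H
  atom 4: aromatic c, 3 neighbours → 0 H
  atom 5: aromatic c, 2 neighbours → 1 H
  atom 6: aromatic c, 2 neighbours → 1 H
  atom 7: aromatic c, 3 neighbours → 0 H
  atom 8: C, bond orders sum to 1 (valence 4) → 3 H
  atom 9: aromatic c, 3 neighbours → 0 H
  atom 10: aromatic c, 3 neighbours → 0 H
  atom 11: C, bond orders sum to 4 (valence 4) → 0 H
  atom 12: N, bond orders sum to 3 (valence 3) → 0 H
  atom 13: C, bond orders sum to 3 (valence 4) → 1 H
  atom 14: C, bond orders sum to 2 (valence 4) → 2 H
  atom 15: C, bond orders sum to 1 (valence 4) → 3 H
  atom 16: C, bond orders sum to 2 (valence 4) → 2 H
  atom 17: Cl (halogen, monovalent) → 0 H
Total hydrogens: 15.

15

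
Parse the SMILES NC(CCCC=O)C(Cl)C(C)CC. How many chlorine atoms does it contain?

1

Scan the SMILES for Cl atoms (remember two-letter symbols like Cl and Br are single atoms).
Chlorine count: 1.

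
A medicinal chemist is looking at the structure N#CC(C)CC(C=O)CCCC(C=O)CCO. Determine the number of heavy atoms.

17

Every atom symbol written in the SMILES (organic subset) is one heavy atom; implicit H are not written.
Heavy atoms by element → C:13, N:1, O:3.
Total: 17.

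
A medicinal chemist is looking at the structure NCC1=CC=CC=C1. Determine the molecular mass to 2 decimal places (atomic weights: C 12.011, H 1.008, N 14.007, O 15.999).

First, the molecular formula is C7H9N (counting implicit H from valence).
  C: 7 × 12.011 = 84.077
  H: 9 × 1.008 = 9.072
  N: 1 × 14.007 = 14.007
Sum: 7×12.011 + 9×1.008 + 1×14.007 = 107.156 → 107.16 g/mol.

107.16 g/mol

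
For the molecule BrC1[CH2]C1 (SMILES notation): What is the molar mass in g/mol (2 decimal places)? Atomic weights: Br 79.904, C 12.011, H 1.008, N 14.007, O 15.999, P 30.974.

120.98 g/mol

First, the molecular formula is C3H5Br (counting implicit H from valence).
  Br: 1 × 79.904 = 79.904
  C: 3 × 12.011 = 36.033
  H: 5 × 1.008 = 5.040
Sum: 1×79.904 + 3×12.011 + 5×1.008 = 120.977 → 120.98 g/mol.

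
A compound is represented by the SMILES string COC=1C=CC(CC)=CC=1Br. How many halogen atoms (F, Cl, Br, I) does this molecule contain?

1

Halogen atoms appear at heavy-atom position 11 (1×Br).
Other groups present: 1 ether.
Halogen count: 1.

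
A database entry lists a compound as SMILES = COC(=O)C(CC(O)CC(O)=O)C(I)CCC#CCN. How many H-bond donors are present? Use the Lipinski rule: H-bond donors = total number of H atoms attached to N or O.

Donors: find every N or O and count the H atoms it carries.
  atom 2 (O): bond orders sum to 2 → 0 H
  atom 4 (O): bond orders sum to 2 → 0 H
  atom 8 (O): bond orders sum to 1 → 1 H
  atom 11 (O): bond orders sum to 1 → 1 H
  atom 12 (O): bond orders sum to 2 → 0 H
  atom 20 (N): bond orders sum to 1 → 2 H
Lipinski HBD = 4.

4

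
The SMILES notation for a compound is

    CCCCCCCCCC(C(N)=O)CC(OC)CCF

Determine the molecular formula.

Walk through each heavy atom and fill implicit hydrogens from standard valence (C 4, N 3, O 2, S 2, halogen 1):
  atom 1: C, bond orders sum to 1 (valence 4) → 3 H
  atom 2: C, bond orders sum to 2 (valence 4) → 2 H
  atom 3: C, bond orders sum to 2 (valence 4) → 2 H
  atom 4: C, bond orders sum to 2 (valence 4) → 2 H
  atom 5: C, bond orders sum to 2 (valence 4) → 2 H
  atom 6: C, bond orders sum to 2 (valence 4) → 2 H
  atom 7: C, bond orders sum to 2 (valence 4) → 2 H
  atom 8: C, bond orders sum to 2 (valence 4) → 2 H
  atom 9: C, bond orders sum to 2 (valence 4) → 2 H
  atom 10: C, bond orders sum to 3 (valence 4) → 1 H
  atom 11: C, bond orders sum to 4 (valence 4) → 0 H
  atom 12: N, bond orders sum to 1 (valence 3) → 2 H
  atom 13: O, bond orders sum to 2 (valence 2) → 0 H
  atom 14: C, bond orders sum to 2 (valence 4) → 2 H
  atom 15: C, bond orders sum to 3 (valence 4) → 1 H
  atom 16: O, bond orders sum to 2 (valence 2) → 0 H
  atom 17: C, bond orders sum to 1 (valence 4) → 3 H
  atom 18: C, bond orders sum to 2 (valence 4) → 2 H
  atom 19: C, bond orders sum to 2 (valence 4) → 2 H
  atom 20: F (halogen, monovalent) → 0 H
Totals → C:16, H:32, F:1, N:1, O:2.

C16H32FNO2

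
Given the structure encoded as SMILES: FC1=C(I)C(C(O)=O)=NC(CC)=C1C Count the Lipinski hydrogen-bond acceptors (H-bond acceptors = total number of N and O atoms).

3

N atoms: 1; O atoms: 2.
Lipinski HBA = 1 + 2 = 3.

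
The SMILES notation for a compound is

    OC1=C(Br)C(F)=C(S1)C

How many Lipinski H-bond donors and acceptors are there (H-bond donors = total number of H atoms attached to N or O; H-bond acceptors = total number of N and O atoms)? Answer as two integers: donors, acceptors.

Donors: find every N or O and count the H atoms it carries.
  atom 1 (O): bond orders sum to 1 → 1 H
Lipinski HBD = 1.
Acceptors: N atoms = 0, O atoms = 1 → HBA = 1.

1, 1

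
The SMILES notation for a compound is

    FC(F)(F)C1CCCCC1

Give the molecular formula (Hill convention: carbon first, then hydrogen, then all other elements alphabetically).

C7H11F3

Walk through each heavy atom and fill implicit hydrogens from standard valence (C 4, N 3, O 2, S 2, halogen 1):
  atom 1: F (halogen, monovalent) → 0 H
  atom 2: C, bond orders sum to 4 (valence 4) → 0 H
  atom 3: F (halogen, monovalent) → 0 H
  atom 4: F (halogen, monovalent) → 0 H
  atom 5: C, bond orders sum to 3 (valence 4) → 1 H
  atom 6: C, bond orders sum to 2 (valence 4) → 2 H
  atom 7: C, bond orders sum to 2 (valence 4) → 2 H
  atom 8: C, bond orders sum to 2 (valence 4) → 2 H
  atom 9: C, bond orders sum to 2 (valence 4) → 2 H
  atom 10: C, bond orders sum to 2 (valence 4) → 2 H
Totals → C:7, H:11, F:3.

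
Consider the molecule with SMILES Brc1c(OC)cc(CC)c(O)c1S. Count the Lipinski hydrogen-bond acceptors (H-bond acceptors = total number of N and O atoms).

2

N atoms: 0; O atoms: 2.
Lipinski HBA = 0 + 2 = 2.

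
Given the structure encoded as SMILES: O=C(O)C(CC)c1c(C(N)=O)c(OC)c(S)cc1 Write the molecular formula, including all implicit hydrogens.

Walk through each heavy atom and fill implicit hydrogens from standard valence (C 4, N 3, O 2, S 2, halogen 1); for lowercase aromatic atoms, an aromatic c carries 1 H when it has two neighbours and 0 H with three, and aromatic n carries 0 H:
  atom 1: O, bond orders sum to 2 (valence 2) → 0 H
  atom 2: C, bond orders sum to 4 (valence 4) → 0 H
  atom 3: O, bond orders sum to 1 (valence 2) → 1 H
  atom 4: C, bond orders sum to 3 (valence 4) → 1 H
  atom 5: C, bond orders sum to 2 (valence 4) → 2 H
  atom 6: C, bond orders sum to 1 (valence 4) → 3 H
  atom 7: aromatic c, 3 neighbours → 0 H
  atom 8: aromatic c, 3 neighbours → 0 H
  atom 9: C, bond orders sum to 4 (valence 4) → 0 H
  atom 10: N, bond orders sum to 1 (valence 3) → 2 H
  atom 11: O, bond orders sum to 2 (valence 2) → 0 H
  atom 12: aromatic c, 3 neighbours → 0 H
  atom 13: O, bond orders sum to 2 (valence 2) → 0 H
  atom 14: C, bond orders sum to 1 (valence 4) → 3 H
  atom 15: aromatic c, 3 neighbours → 0 H
  atom 16: S, bond orders sum to 1 (valence 2) → 1 H
  atom 17: aromatic c, 2 neighbours → 1 H
  atom 18: aromatic c, 2 neighbours → 1 H
Totals → C:12, H:15, N:1, O:4, S:1.
In Hill order: C12H15NO4S.

C12H15NO4S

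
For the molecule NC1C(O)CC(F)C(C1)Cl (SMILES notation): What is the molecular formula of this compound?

Walk through each heavy atom and fill implicit hydrogens from standard valence (C 4, N 3, O 2, S 2, halogen 1):
  atom 1: N, bond orders sum to 1 (valence 3) → 2 H
  atom 2: C, bond orders sum to 3 (valence 4) → 1 H
  atom 3: C, bond orders sum to 3 (valence 4) → 1 H
  atom 4: O, bond orders sum to 1 (valence 2) → 1 H
  atom 5: C, bond orders sum to 2 (valence 4) → 2 H
  atom 6: C, bond orders sum to 3 (valence 4) → 1 H
  atom 7: F (halogen, monovalent) → 0 H
  atom 8: C, bond orders sum to 3 (valence 4) → 1 H
  atom 9: C, bond orders sum to 2 (valence 4) → 2 H
  atom 10: Cl (halogen, monovalent) → 0 H
Totals → C:6, H:11, Cl:1, F:1, N:1, O:1.

C6H11ClFNO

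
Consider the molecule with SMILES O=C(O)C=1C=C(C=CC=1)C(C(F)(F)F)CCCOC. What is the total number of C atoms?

13

Count every carbon token in the SMILES (each C, including those in ring-closure positions and inside branches).
Carbon count: 13.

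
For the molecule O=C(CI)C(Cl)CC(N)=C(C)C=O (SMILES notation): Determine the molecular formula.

Walk through each heavy atom and fill implicit hydrogens from standard valence (C 4, N 3, O 2, S 2, halogen 1):
  atom 1: O, bond orders sum to 2 (valence 2) → 0 H
  atom 2: C, bond orders sum to 4 (valence 4) → 0 H
  atom 3: C, bond orders sum to 2 (valence 4) → 2 H
  atom 4: I (halogen, monovalent) → 0 H
  atom 5: C, bond orders sum to 3 (valence 4) → 1 H
  atom 6: Cl (halogen, monovalent) → 0 H
  atom 7: C, bond orders sum to 2 (valence 4) → 2 H
  atom 8: C, bond orders sum to 4 (valence 4) → 0 H
  atom 9: N, bond orders sum to 1 (valence 3) → 2 H
  atom 10: C, bond orders sum to 4 (valence 4) → 0 H
  atom 11: C, bond orders sum to 1 (valence 4) → 3 H
  atom 12: C, bond orders sum to 3 (valence 4) → 1 H
  atom 13: O, bond orders sum to 2 (valence 2) → 0 H
Totals → C:8, H:11, Cl:1, I:1, N:1, O:2.
In Hill order: C8H11ClINO2.

C8H11ClINO2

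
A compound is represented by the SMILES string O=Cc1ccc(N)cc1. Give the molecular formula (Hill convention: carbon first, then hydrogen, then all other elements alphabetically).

Walk through each heavy atom and fill implicit hydrogens from standard valence (C 4, N 3, O 2, S 2, halogen 1); for lowercase aromatic atoms, an aromatic c carries 1 H when it has two neighbours and 0 H with three, and aromatic n carries 0 H:
  atom 1: O, bond orders sum to 2 (valence 2) → 0 H
  atom 2: C, bond orders sum to 3 (valence 4) → 1 H
  atom 3: aromatic c, 3 neighbours → 0 H
  atom 4: aromatic c, 2 neighbours → 1 H
  atom 5: aromatic c, 2 neighbours → 1 H
  atom 6: aromatic c, 3 neighbours → 0 H
  atom 7: N, bond orders sum to 1 (valence 3) → 2 H
  atom 8: aromatic c, 2 neighbours → 1 H
  atom 9: aromatic c, 2 neighbours → 1 H
Totals → C:7, H:7, N:1, O:1.
In Hill order: C7H7NO.

C7H7NO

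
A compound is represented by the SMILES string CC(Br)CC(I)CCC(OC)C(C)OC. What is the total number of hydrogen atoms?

Walk through each heavy atom and fill implicit hydrogens from standard valence (C 4, N 3, O 2, S 2, halogen 1):
  atom 1: C, bond orders sum to 1 (valence 4) → 3 H
  atom 2: C, bond orders sum to 3 (valence 4) → 1 H
  atom 3: Br (halogen, monovalent) → 0 H
  atom 4: C, bond orders sum to 2 (valence 4) → 2 H
  atom 5: C, bond orders sum to 3 (valence 4) → 1 H
  atom 6: I (halogen, monovalent) → 0 H
  atom 7: C, bond orders sum to 2 (valence 4) → 2 H
  atom 8: C, bond orders sum to 2 (valence 4) → 2 H
  atom 9: C, bond orders sum to 3 (valence 4) → 1 H
  atom 10: O, bond orders sum to 2 (valence 2) → 0 H
  atom 11: C, bond orders sum to 1 (valence 4) → 3 H
  atom 12: C, bond orders sum to 3 (valence 4) → 1 H
  atom 13: C, bond orders sum to 1 (valence 4) → 3 H
  atom 14: O, bond orders sum to 2 (valence 2) → 0 H
  atom 15: C, bond orders sum to 1 (valence 4) → 3 H
Total hydrogens: 22.

22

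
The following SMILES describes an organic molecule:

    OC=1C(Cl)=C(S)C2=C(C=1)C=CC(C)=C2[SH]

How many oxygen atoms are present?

Scan the SMILES for O atoms (remember two-letter symbols like Cl and Br are single atoms).
Oxygen count: 1.

1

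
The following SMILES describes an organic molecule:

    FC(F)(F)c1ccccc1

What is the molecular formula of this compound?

Walk through each heavy atom and fill implicit hydrogens from standard valence (C 4, N 3, O 2, S 2, halogen 1); for lowercase aromatic atoms, an aromatic c carries 1 H when it has two neighbours and 0 H with three, and aromatic n carries 0 H:
  atom 1: F (halogen, monovalent) → 0 H
  atom 2: C, bond orders sum to 4 (valence 4) → 0 H
  atom 3: F (halogen, monovalent) → 0 H
  atom 4: F (halogen, monovalent) → 0 H
  atom 5: aromatic c, 3 neighbours → 0 H
  atom 6: aromatic c, 2 neighbours → 1 H
  atom 7: aromatic c, 2 neighbours → 1 H
  atom 8: aromatic c, 2 neighbours → 1 H
  atom 9: aromatic c, 2 neighbours → 1 H
  atom 10: aromatic c, 2 neighbours → 1 H
Totals → C:7, H:5, F:3.
In Hill order: C7H5F3.

C7H5F3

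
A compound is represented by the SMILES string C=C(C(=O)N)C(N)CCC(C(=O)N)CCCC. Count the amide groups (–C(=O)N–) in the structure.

The amide motif appears at heavy-atom positions 3, 11 in the SMILES.
Other groups present: 1 alkene, 1 primary amine.
Amide count: 2.

2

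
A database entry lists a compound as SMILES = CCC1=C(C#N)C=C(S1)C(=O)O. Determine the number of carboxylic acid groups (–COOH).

1

The carboxylic acid motif appears at heavy-atom position 10 in the SMILES.
Other groups present: 1 nitrile.
Carboxylic acid count: 1.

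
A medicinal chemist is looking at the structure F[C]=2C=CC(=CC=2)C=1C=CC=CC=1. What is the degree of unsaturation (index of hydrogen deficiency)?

Molecular formula: C12H9F.
DoU = (2C + 2 + N − H − X) / 2, where X is the halogen count and O/S are ignored.
    = (2·12 + 2 + 0 − 9 − 1) / 2 = 16 / 2 = 8.

8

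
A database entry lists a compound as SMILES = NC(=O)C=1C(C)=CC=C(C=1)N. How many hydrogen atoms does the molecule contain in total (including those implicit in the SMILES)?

Walk through each heavy atom and fill implicit hydrogens from standard valence (C 4, N 3, O 2, S 2, halogen 1):
  atom 1: N, bond orders sum to 1 (valence 3) → 2 H
  atom 2: C, bond orders sum to 4 (valence 4) → 0 H
  atom 3: O, bond orders sum to 2 (valence 2) → 0 H
  atom 4: C, bond orders sum to 4 (valence 4) → 0 H
  atom 5: C, bond orders sum to 4 (valence 4) → 0 H
  atom 6: C, bond orders sum to 1 (valence 4) → 3 H
  atom 7: C, bond orders sum to 3 (valence 4) → 1 H
  atom 8: C, bond orders sum to 3 (valence 4) → 1 H
  atom 9: C, bond orders sum to 4 (valence 4) → 0 H
  atom 10: C, bond orders sum to 3 (valence 4) → 1 H
  atom 11: N, bond orders sum to 1 (valence 3) → 2 H
Total hydrogens: 10.

10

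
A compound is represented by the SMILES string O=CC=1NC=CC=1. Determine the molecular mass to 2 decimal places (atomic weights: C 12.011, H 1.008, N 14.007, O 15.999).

95.10 g/mol

First, the molecular formula is C5H5NO (counting implicit H from valence).
  C: 5 × 12.011 = 60.055
  H: 5 × 1.008 = 5.040
  N: 1 × 14.007 = 14.007
  O: 1 × 15.999 = 15.999
Sum: 5×12.011 + 5×1.008 + 1×14.007 + 1×15.999 = 95.101 → 95.10 g/mol.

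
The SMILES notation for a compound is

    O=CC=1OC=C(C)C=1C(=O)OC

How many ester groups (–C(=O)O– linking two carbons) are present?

1

The ester motif appears at heavy-atom position 9 in the SMILES.
Other groups present: 1 aldehyde.
Ester count: 1.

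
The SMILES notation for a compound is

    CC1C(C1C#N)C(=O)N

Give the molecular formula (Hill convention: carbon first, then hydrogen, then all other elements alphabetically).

Walk through each heavy atom and fill implicit hydrogens from standard valence (C 4, N 3, O 2, S 2, halogen 1):
  atom 1: C, bond orders sum to 1 (valence 4) → 3 H
  atom 2: C, bond orders sum to 3 (valence 4) → 1 H
  atom 3: C, bond orders sum to 3 (valence 4) → 1 H
  atom 4: C, bond orders sum to 3 (valence 4) → 1 H
  atom 5: C, bond orders sum to 4 (valence 4) → 0 H
  atom 6: N, bond orders sum to 3 (valence 3) → 0 H
  atom 7: C, bond orders sum to 4 (valence 4) → 0 H
  atom 8: O, bond orders sum to 2 (valence 2) → 0 H
  atom 9: N, bond orders sum to 1 (valence 3) → 2 H
Totals → C:6, H:8, N:2, O:1.
In Hill order: C6H8N2O.

C6H8N2O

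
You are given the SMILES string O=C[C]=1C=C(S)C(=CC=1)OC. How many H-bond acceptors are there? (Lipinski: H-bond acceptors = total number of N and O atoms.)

N atoms: 0; O atoms: 2.
Lipinski HBA = 0 + 2 = 2.

2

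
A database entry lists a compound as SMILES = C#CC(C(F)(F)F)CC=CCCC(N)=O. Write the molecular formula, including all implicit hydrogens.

Walk through each heavy atom and fill implicit hydrogens from standard valence (C 4, N 3, O 2, S 2, halogen 1):
  atom 1: C, bond orders sum to 3 (valence 4) → 1 H
  atom 2: C, bond orders sum to 4 (valence 4) → 0 H
  atom 3: C, bond orders sum to 3 (valence 4) → 1 H
  atom 4: C, bond orders sum to 4 (valence 4) → 0 H
  atom 5: F (halogen, monovalent) → 0 H
  atom 6: F (halogen, monovalent) → 0 H
  atom 7: F (halogen, monovalent) → 0 H
  atom 8: C, bond orders sum to 2 (valence 4) → 2 H
  atom 9: C, bond orders sum to 3 (valence 4) → 1 H
  atom 10: C, bond orders sum to 3 (valence 4) → 1 H
  atom 11: C, bond orders sum to 2 (valence 4) → 2 H
  atom 12: C, bond orders sum to 2 (valence 4) → 2 H
  atom 13: C, bond orders sum to 4 (valence 4) → 0 H
  atom 14: N, bond orders sum to 1 (valence 3) → 2 H
  atom 15: O, bond orders sum to 2 (valence 2) → 0 H
Totals → C:10, H:12, F:3, N:1, O:1.

C10H12F3NO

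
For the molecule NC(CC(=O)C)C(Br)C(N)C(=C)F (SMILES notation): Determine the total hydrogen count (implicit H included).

14

Walk through each heavy atom and fill implicit hydrogens from standard valence (C 4, N 3, O 2, S 2, halogen 1):
  atom 1: N, bond orders sum to 1 (valence 3) → 2 H
  atom 2: C, bond orders sum to 3 (valence 4) → 1 H
  atom 3: C, bond orders sum to 2 (valence 4) → 2 H
  atom 4: C, bond orders sum to 4 (valence 4) → 0 H
  atom 5: O, bond orders sum to 2 (valence 2) → 0 H
  atom 6: C, bond orders sum to 1 (valence 4) → 3 H
  atom 7: C, bond orders sum to 3 (valence 4) → 1 H
  atom 8: Br (halogen, monovalent) → 0 H
  atom 9: C, bond orders sum to 3 (valence 4) → 1 H
  atom 10: N, bond orders sum to 1 (valence 3) → 2 H
  atom 11: C, bond orders sum to 4 (valence 4) → 0 H
  atom 12: C, bond orders sum to 2 (valence 4) → 2 H
  atom 13: F (halogen, monovalent) → 0 H
Total hydrogens: 14.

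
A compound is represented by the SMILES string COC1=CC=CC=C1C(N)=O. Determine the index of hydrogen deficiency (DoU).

Degree of unsaturation = (number of rings) + (number of π bonds).
Ring closures in the SMILES: 1.
π bonds: 4 double bonds (each 1 DoU) → 4 DoU from unsaturation.
Total DoU = 1 + 4 = 5.

5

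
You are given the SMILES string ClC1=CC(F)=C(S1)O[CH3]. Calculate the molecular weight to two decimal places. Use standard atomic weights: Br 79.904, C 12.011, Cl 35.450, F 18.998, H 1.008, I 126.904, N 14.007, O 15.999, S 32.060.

First, the molecular formula is C5H4ClFOS (counting implicit H from valence).
  C: 5 × 12.011 = 60.055
  Cl: 1 × 35.450 = 35.450
  F: 1 × 18.998 = 18.998
  H: 4 × 1.008 = 4.032
  O: 1 × 15.999 = 15.999
  S: 1 × 32.060 = 32.060
Sum: 5×12.011 + 1×35.450 + 1×18.998 + 4×1.008 + 1×15.999 + 1×32.060 = 166.594 → 166.59 g/mol.

166.59 g/mol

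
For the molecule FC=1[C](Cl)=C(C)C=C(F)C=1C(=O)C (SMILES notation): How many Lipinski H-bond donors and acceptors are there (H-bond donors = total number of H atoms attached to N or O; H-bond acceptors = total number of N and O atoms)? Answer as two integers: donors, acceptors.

0, 1

Donors: find every N or O and count the H atoms it carries.
  atom 12 (O): bond orders sum to 2 → 0 H
Lipinski HBD = 0.
Acceptors: N atoms = 0, O atoms = 1 → HBA = 1.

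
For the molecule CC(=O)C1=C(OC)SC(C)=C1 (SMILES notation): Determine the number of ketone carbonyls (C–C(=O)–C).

The ketone motif appears at heavy-atom position 2 in the SMILES.
Other groups present: 1 ether.
Ketone count: 1.

1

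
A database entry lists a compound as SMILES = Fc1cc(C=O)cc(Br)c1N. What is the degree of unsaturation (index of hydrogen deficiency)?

5

Molecular formula: C7H5BrFNO.
DoU = (2C + 2 + N − H − X) / 2, where X is the halogen count and O/S are ignored.
    = (2·7 + 2 + 1 − 5 − 2) / 2 = 10 / 2 = 5.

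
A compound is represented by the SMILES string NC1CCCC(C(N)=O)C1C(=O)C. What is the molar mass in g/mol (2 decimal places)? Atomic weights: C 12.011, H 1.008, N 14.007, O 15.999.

184.24 g/mol

First, the molecular formula is C9H16N2O2 (counting implicit H from valence).
  C: 9 × 12.011 = 108.099
  H: 16 × 1.008 = 16.128
  N: 2 × 14.007 = 28.014
  O: 2 × 15.999 = 31.998
Sum: 9×12.011 + 16×1.008 + 2×14.007 + 2×15.999 = 184.239 → 184.24 g/mol.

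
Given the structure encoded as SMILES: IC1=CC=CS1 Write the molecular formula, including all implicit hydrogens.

Walk through each heavy atom and fill implicit hydrogens from standard valence (C 4, N 3, O 2, S 2, halogen 1):
  atom 1: I (halogen, monovalent) → 0 H
  atom 2: C, bond orders sum to 4 (valence 4) → 0 H
  atom 3: C, bond orders sum to 3 (valence 4) → 1 H
  atom 4: C, bond orders sum to 3 (valence 4) → 1 H
  atom 5: C, bond orders sum to 3 (valence 4) → 1 H
  atom 6: S, bond orders sum to 2 (valence 2) → 0 H
Totals → C:4, H:3, I:1, S:1.
In Hill order: C4H3IS.

C4H3IS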